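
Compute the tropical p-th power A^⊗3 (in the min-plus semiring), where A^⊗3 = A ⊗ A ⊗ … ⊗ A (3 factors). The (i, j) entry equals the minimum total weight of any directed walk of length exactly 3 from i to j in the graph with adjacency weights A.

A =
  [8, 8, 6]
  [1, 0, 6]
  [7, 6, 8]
A^⊗3 =
  [9, 8, 14]
  [1, 0, 6]
  [7, 6, 12]

Each entry (A^⊗3)_ij equals the minimum over all length-3 walks i = v_0 → v_1 → … → v_3 = j of Σ_t A[v_t][v_{t+1}]. For example, for (i, j) = (0, 2) we minimise over 9 possible intermediate vertex sequences; the minimum is 14, attained along the walk 0 → 1 → 1 → 2.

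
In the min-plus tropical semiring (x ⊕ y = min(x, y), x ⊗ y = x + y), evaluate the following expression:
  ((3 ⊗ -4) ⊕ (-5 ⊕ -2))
((3 ⊗ -4) ⊕ (-5 ⊕ -2)) = -5

Expand innermost to outermost. Recall ⊕ takes the minimum of its arguments and ⊗ takes their sum. Working out the expression ((3 ⊗ -4) ⊕ (-5 ⊕ -2)) gives -5.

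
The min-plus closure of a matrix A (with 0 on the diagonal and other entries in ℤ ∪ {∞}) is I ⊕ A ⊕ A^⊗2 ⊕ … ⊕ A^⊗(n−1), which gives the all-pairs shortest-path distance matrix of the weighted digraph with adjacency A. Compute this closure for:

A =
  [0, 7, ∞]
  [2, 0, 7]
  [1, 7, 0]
Closure =
  [0, 7, 14]
  [2, 0, 7]
  [1, 7, 0]

This is the Floyd-Warshall all-pairs shortest-path computation. For each intermediate vertex k = 0, 1, …, 2, update dist[i][j] ← min(dist[i][j], dist[i][k] + dist[k][j]). The final matrix gives, for each (i, j), the minimum total weight of any directed path from i to j (possibly empty when i = j).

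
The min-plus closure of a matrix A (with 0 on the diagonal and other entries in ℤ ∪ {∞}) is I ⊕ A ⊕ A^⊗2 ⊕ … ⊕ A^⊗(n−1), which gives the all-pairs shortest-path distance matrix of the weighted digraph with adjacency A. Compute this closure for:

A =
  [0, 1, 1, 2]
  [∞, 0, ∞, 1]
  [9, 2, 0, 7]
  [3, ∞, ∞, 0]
Closure =
  [0, 1, 1, 2]
  [4, 0, 5, 1]
  [6, 2, 0, 3]
  [3, 4, 4, 0]

This is the Floyd-Warshall all-pairs shortest-path computation. For each intermediate vertex k = 0, 1, …, 3, update dist[i][j] ← min(dist[i][j], dist[i][k] + dist[k][j]). The final matrix gives, for each (i, j), the minimum total weight of any directed path from i to j (possibly empty when i = j).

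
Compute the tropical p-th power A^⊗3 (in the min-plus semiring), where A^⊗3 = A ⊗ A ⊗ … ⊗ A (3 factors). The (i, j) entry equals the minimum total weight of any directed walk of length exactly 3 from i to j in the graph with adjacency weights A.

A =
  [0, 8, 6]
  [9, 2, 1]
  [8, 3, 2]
A^⊗3 =
  [0, 8, 6]
  [9, 6, 5]
  [8, 7, 6]

Each entry (A^⊗3)_ij equals the minimum over all length-3 walks i = v_0 → v_1 → … → v_3 = j of Σ_t A[v_t][v_{t+1}]. For example, for (i, j) = (0, 2) we minimise over 9 possible intermediate vertex sequences; the minimum is 6, attained along the walk 0 → 0 → 0 → 2.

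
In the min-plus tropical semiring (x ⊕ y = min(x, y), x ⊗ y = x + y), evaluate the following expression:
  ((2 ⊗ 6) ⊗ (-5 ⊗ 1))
((2 ⊗ 6) ⊗ (-5 ⊗ 1)) = 4

Expand innermost to outermost. Recall ⊕ takes the minimum of its arguments and ⊗ takes their sum. Working out the expression ((2 ⊗ 6) ⊗ (-5 ⊗ 1)) gives 4.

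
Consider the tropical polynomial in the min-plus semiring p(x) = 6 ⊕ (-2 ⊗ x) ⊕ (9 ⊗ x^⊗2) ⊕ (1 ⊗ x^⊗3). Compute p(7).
p(7) = 5

A tropical monomial a ⊗ x^⊗i evaluates to a + i · x. Evaluating each term at x = 7:
  Term 0 contributes 6 + 0 · 7 = 6
  Term 1 contributes -2 + 1 · 7 = 5
  Term 2 contributes 9 + 2 · 7 = 23
  Term 3 contributes 1 + 3 · 7 = 22
p(7) = ⊕ of these = min[6, 5, 23, 22] = 5.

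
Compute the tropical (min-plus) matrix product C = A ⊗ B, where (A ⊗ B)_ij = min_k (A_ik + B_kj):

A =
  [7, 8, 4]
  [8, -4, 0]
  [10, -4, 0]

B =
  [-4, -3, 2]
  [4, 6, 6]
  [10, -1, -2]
A ⊗ B =
  [3, 3, 2]
  [0, -1, -2]
  [0, -1, -2]

Apply the min-plus product entry-by-entry:
  C[0][0] = min over k of (A[0][0] + B[0][0] = 7 + -4 = 3, A[0][1] + B[1][0] = 8 + 4 = 12, A[0][2] + B[2][0] = 4 + 10 = 14) = 3 (attained at k = 0)
  C[0][1] = min over k of (A[0][0] + B[0][1] = 7 + -3 = 4, A[0][1] + B[1][1] = 8 + 6 = 14, A[0][2] + B[2][1] = 4 + -1 = 3) = 3 (attained at k = 2)
  C[0][2] = min over k of (A[0][0] + B[0][2] = 7 + 2 = 9, A[0][1] + B[1][2] = 8 + 6 = 14, A[0][2] + B[2][2] = 4 + -2 = 2) = 2 (attained at k = 2)
  C[1][0] = min over k of (A[1][0] + B[0][0] = 8 + -4 = 4, A[1][1] + B[1][0] = -4 + 4 = 0, A[1][2] + B[2][0] = 0 + 10 = 10) = 0 (attained at k = 1)
  C[1][1] = min over k of (A[1][0] + B[0][1] = 8 + -3 = 5, A[1][1] + B[1][1] = -4 + 6 = 2, A[1][2] + B[2][1] = 0 + -1 = -1) = -1 (attained at k = 2)
  C[1][2] = min over k of (A[1][0] + B[0][2] = 8 + 2 = 10, A[1][1] + B[1][2] = -4 + 6 = 2, A[1][2] + B[2][2] = 0 + -2 = -2) = -2 (attained at k = 2)
  C[2][0] = min over k of (A[2][0] + B[0][0] = 10 + -4 = 6, A[2][1] + B[1][0] = -4 + 4 = 0, A[2][2] + B[2][0] = 0 + 10 = 10) = 0 (attained at k = 1)
  C[2][1] = min over k of (A[2][0] + B[0][1] = 10 + -3 = 7, A[2][1] + B[1][1] = -4 + 6 = 2, A[2][2] + B[2][1] = 0 + -1 = -1) = -1 (attained at k = 2)
  C[2][2] = min over k of (A[2][0] + B[0][2] = 10 + 2 = 12, A[2][1] + B[1][2] = -4 + 6 = 2, A[2][2] + B[2][2] = 0 + -2 = -2) = -2 (attained at k = 2)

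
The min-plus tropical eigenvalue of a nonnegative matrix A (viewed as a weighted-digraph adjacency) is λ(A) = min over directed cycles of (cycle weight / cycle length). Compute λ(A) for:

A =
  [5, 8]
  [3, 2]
λ(A) = 2

Enumerate directed cycles and compute their means (weight / length). Sample:
  cycle 0 → 0: weight = 5, length = 1, mean = 5/1 ≈ 5.000
  cycle 1 → 1: weight = 2, length = 1, mean = 2/1 ≈ 2.000
  cycle 0 → 1 → 0: weight = 11, length = 2, mean = 11/2 ≈ 5.500
  cycle 1 → 0 → 1: weight = 11, length = 2, mean = 11/2 ≈ 5.500
Minimum mean = 2.000, attained e.g. along the cycle 1 → 1 with weight 2 and length 1. So λ(A) = 2/1 = 2.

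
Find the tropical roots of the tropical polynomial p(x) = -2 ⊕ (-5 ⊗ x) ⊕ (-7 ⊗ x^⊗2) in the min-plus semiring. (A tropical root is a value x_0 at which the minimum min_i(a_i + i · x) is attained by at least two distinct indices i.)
Roots: {2, 3}

Each tropical root is a break point of the lower envelope of the lines y = a_i + i · x (there are 3 lines, with slopes 0, 1, ..., 2). Only the lines that attain the minimum somewhere contribute to roots; other lines are dominated. Here the surviving (envelope) indices are i = 2, i = 1, i = 0.
Intersections between consecutive envelope lines give the roots: for adjacent envelope indices i < j the intersection is x = (a_i − a_j) / (j − i). Reading off the sorted break points: {2, 3}.
Verification: at each break x_0, at least two indices attain the minimum of min_i(a_i + i · x_0).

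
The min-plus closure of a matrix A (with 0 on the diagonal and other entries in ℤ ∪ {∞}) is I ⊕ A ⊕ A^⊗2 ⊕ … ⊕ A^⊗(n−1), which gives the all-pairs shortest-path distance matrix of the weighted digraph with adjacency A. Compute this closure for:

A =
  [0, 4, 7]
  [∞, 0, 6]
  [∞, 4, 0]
Closure =
  [0, 4, 7]
  [∞, 0, 6]
  [∞, 4, 0]

This is the Floyd-Warshall all-pairs shortest-path computation. For each intermediate vertex k = 0, 1, …, 2, update dist[i][j] ← min(dist[i][j], dist[i][k] + dist[k][j]). The final matrix gives, for each (i, j), the minimum total weight of any directed path from i to j (possibly empty when i = j).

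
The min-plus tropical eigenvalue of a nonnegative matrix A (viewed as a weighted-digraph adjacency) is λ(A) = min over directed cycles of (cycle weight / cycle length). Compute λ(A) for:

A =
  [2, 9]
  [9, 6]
λ(A) = 2

Enumerate directed cycles and compute their means (weight / length). Sample:
  cycle 0 → 0: weight = 2, length = 1, mean = 2/1 ≈ 2.000
  cycle 1 → 1: weight = 6, length = 1, mean = 6/1 ≈ 6.000
  cycle 0 → 1 → 0: weight = 18, length = 2, mean = 18/2 ≈ 9.000
  cycle 1 → 0 → 1: weight = 18, length = 2, mean = 18/2 ≈ 9.000
Minimum mean = 2.000, attained e.g. along the cycle 0 → 0 with weight 2 and length 1. So λ(A) = 2/1 = 2.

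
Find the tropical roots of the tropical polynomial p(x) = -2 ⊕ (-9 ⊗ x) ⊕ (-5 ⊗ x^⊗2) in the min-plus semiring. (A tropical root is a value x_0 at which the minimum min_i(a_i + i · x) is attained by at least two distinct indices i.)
Roots: {-4, 7}

Each tropical root is a break point of the lower envelope of the lines y = a_i + i · x (there are 3 lines, with slopes 0, 1, ..., 2). Only the lines that attain the minimum somewhere contribute to roots; other lines are dominated. Here the surviving (envelope) indices are i = 2, i = 1, i = 0.
Intersections between consecutive envelope lines give the roots: for adjacent envelope indices i < j the intersection is x = (a_i − a_j) / (j − i). Reading off the sorted break points: {-4, 7}.
Verification: at each break x_0, at least two indices attain the minimum of min_i(a_i + i · x_0).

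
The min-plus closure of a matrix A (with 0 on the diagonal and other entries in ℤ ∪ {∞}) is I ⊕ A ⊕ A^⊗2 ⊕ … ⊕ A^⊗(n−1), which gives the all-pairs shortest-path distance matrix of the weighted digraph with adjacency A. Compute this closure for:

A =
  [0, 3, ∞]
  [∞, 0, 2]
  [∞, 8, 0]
Closure =
  [0, 3, 5]
  [∞, 0, 2]
  [∞, 8, 0]

This is the Floyd-Warshall all-pairs shortest-path computation. For each intermediate vertex k = 0, 1, …, 2, update dist[i][j] ← min(dist[i][j], dist[i][k] + dist[k][j]). The final matrix gives, for each (i, j), the minimum total weight of any directed path from i to j (possibly empty when i = j).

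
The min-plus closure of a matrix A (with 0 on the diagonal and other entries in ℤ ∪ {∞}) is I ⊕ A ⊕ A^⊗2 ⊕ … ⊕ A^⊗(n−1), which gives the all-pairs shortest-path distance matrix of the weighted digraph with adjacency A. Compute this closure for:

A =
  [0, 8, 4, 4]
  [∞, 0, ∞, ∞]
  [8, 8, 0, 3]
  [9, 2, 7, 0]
Closure =
  [0, 6, 4, 4]
  [∞, 0, ∞, ∞]
  [8, 5, 0, 3]
  [9, 2, 7, 0]

This is the Floyd-Warshall all-pairs shortest-path computation. For each intermediate vertex k = 0, 1, …, 3, update dist[i][j] ← min(dist[i][j], dist[i][k] + dist[k][j]). The final matrix gives, for each (i, j), the minimum total weight of any directed path from i to j (possibly empty when i = j).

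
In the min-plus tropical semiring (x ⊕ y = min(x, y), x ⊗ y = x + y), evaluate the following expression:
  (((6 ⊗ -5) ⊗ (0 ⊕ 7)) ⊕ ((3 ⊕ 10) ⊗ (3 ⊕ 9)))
(((6 ⊗ -5) ⊗ (0 ⊕ 7)) ⊕ ((3 ⊕ 10) ⊗ (3 ⊕ 9))) = 1

Expand innermost to outermost. Recall ⊕ takes the minimum of its arguments and ⊗ takes their sum. Working out the expression (((6 ⊗ -5) ⊗ (0 ⊕ 7)) ⊕ ((3 ⊕ 10) ⊗ (3 ⊕ 9))) gives 1.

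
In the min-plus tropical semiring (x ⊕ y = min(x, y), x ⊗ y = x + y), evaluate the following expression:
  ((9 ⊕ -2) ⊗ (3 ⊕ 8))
((9 ⊕ -2) ⊗ (3 ⊕ 8)) = 1

Expand innermost to outermost. Recall ⊕ takes the minimum of its arguments and ⊗ takes their sum. Working out the expression ((9 ⊕ -2) ⊗ (3 ⊕ 8)) gives 1.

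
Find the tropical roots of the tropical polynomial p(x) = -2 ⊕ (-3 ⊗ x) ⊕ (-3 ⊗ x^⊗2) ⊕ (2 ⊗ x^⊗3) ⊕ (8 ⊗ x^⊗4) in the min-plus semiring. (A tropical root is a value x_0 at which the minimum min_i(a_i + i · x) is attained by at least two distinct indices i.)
Roots: {-6, -5, 0, 1}

Each tropical root is a break point of the lower envelope of the lines y = a_i + i · x (there are 5 lines, with slopes 0, 1, ..., 4). Only the lines that attain the minimum somewhere contribute to roots; other lines are dominated. Here the surviving (envelope) indices are i = 4, i = 3, i = 2, i = 1, i = 0.
Intersections between consecutive envelope lines give the roots: for adjacent envelope indices i < j the intersection is x = (a_i − a_j) / (j − i). Reading off the sorted break points: {-6, -5, 0, 1}.
Verification: at each break x_0, at least two indices attain the minimum of min_i(a_i + i · x_0).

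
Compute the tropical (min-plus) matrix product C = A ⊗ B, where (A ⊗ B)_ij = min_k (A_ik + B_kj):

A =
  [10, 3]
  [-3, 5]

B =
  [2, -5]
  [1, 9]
A ⊗ B =
  [4, 5]
  [-1, -8]

Apply the min-plus product entry-by-entry:
  C[0][0] = min over k of (A[0][0] + B[0][0] = 10 + 2 = 12, A[0][1] + B[1][0] = 3 + 1 = 4) = 4 (attained at k = 1)
  C[0][1] = min over k of (A[0][0] + B[0][1] = 10 + -5 = 5, A[0][1] + B[1][1] = 3 + 9 = 12) = 5 (attained at k = 0)
  C[1][0] = min over k of (A[1][0] + B[0][0] = -3 + 2 = -1, A[1][1] + B[1][0] = 5 + 1 = 6) = -1 (attained at k = 0)
  C[1][1] = min over k of (A[1][0] + B[0][1] = -3 + -5 = -8, A[1][1] + B[1][1] = 5 + 9 = 14) = -8 (attained at k = 0)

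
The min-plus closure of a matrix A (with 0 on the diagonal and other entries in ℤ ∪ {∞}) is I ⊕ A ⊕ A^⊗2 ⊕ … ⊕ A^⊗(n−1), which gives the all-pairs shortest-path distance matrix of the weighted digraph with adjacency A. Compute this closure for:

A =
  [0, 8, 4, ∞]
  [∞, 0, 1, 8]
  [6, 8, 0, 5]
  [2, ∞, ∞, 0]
Closure =
  [0, 8, 4, 9]
  [7, 0, 1, 6]
  [6, 8, 0, 5]
  [2, 10, 6, 0]

This is the Floyd-Warshall all-pairs shortest-path computation. For each intermediate vertex k = 0, 1, …, 3, update dist[i][j] ← min(dist[i][j], dist[i][k] + dist[k][j]). The final matrix gives, for each (i, j), the minimum total weight of any directed path from i to j (possibly empty when i = j).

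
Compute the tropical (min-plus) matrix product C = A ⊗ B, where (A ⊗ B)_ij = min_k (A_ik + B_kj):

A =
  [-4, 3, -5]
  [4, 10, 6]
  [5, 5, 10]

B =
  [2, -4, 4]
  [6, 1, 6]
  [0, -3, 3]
A ⊗ B =
  [-5, -8, -2]
  [6, 0, 8]
  [7, 1, 9]

Apply the min-plus product entry-by-entry:
  C[0][0] = min over k of (A[0][0] + B[0][0] = -4 + 2 = -2, A[0][1] + B[1][0] = 3 + 6 = 9, A[0][2] + B[2][0] = -5 + 0 = -5) = -5 (attained at k = 2)
  C[0][1] = min over k of (A[0][0] + B[0][1] = -4 + -4 = -8, A[0][1] + B[1][1] = 3 + 1 = 4, A[0][2] + B[2][1] = -5 + -3 = -8) = -8 (attained at k = 0)
  C[0][2] = min over k of (A[0][0] + B[0][2] = -4 + 4 = 0, A[0][1] + B[1][2] = 3 + 6 = 9, A[0][2] + B[2][2] = -5 + 3 = -2) = -2 (attained at k = 2)
  C[1][0] = min over k of (A[1][0] + B[0][0] = 4 + 2 = 6, A[1][1] + B[1][0] = 10 + 6 = 16, A[1][2] + B[2][0] = 6 + 0 = 6) = 6 (attained at k = 0)
  C[1][1] = min over k of (A[1][0] + B[0][1] = 4 + -4 = 0, A[1][1] + B[1][1] = 10 + 1 = 11, A[1][2] + B[2][1] = 6 + -3 = 3) = 0 (attained at k = 0)
  C[1][2] = min over k of (A[1][0] + B[0][2] = 4 + 4 = 8, A[1][1] + B[1][2] = 10 + 6 = 16, A[1][2] + B[2][2] = 6 + 3 = 9) = 8 (attained at k = 0)
  C[2][0] = min over k of (A[2][0] + B[0][0] = 5 + 2 = 7, A[2][1] + B[1][0] = 5 + 6 = 11, A[2][2] + B[2][0] = 10 + 0 = 10) = 7 (attained at k = 0)
  C[2][1] = min over k of (A[2][0] + B[0][1] = 5 + -4 = 1, A[2][1] + B[1][1] = 5 + 1 = 6, A[2][2] + B[2][1] = 10 + -3 = 7) = 1 (attained at k = 0)
  C[2][2] = min over k of (A[2][0] + B[0][2] = 5 + 4 = 9, A[2][1] + B[1][2] = 5 + 6 = 11, A[2][2] + B[2][2] = 10 + 3 = 13) = 9 (attained at k = 0)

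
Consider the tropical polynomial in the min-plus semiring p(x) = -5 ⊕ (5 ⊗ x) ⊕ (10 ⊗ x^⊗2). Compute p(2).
p(2) = -5

A tropical monomial a ⊗ x^⊗i evaluates to a + i · x. Evaluating each term at x = 2:
  Term 0 contributes -5 + 0 · 2 = -5
  Term 1 contributes 5 + 1 · 2 = 7
  Term 2 contributes 10 + 2 · 2 = 14
p(2) = ⊕ of these = min[-5, 7, 14] = -5.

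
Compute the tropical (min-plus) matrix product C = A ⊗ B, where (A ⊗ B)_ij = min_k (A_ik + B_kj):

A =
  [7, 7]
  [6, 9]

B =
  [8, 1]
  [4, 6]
A ⊗ B =
  [11, 8]
  [13, 7]

Apply the min-plus product entry-by-entry:
  C[0][0] = min over k of (A[0][0] + B[0][0] = 7 + 8 = 15, A[0][1] + B[1][0] = 7 + 4 = 11) = 11 (attained at k = 1)
  C[0][1] = min over k of (A[0][0] + B[0][1] = 7 + 1 = 8, A[0][1] + B[1][1] = 7 + 6 = 13) = 8 (attained at k = 0)
  C[1][0] = min over k of (A[1][0] + B[0][0] = 6 + 8 = 14, A[1][1] + B[1][0] = 9 + 4 = 13) = 13 (attained at k = 1)
  C[1][1] = min over k of (A[1][0] + B[0][1] = 6 + 1 = 7, A[1][1] + B[1][1] = 9 + 6 = 15) = 7 (attained at k = 0)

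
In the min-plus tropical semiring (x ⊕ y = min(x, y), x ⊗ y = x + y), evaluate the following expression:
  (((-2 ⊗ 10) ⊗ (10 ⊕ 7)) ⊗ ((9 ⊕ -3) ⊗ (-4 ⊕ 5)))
(((-2 ⊗ 10) ⊗ (10 ⊕ 7)) ⊗ ((9 ⊕ -3) ⊗ (-4 ⊕ 5))) = 8

Expand innermost to outermost. Recall ⊕ takes the minimum of its arguments and ⊗ takes their sum. Working out the expression (((-2 ⊗ 10) ⊗ (10 ⊕ 7)) ⊗ ((9 ⊕ -3) ⊗ (-4 ⊕ 5))) gives 8.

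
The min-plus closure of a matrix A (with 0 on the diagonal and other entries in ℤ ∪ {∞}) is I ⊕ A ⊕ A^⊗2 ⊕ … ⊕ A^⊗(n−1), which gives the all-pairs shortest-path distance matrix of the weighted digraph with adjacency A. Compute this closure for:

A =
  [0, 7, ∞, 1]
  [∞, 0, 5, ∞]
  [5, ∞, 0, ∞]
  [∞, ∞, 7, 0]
Closure =
  [0, 7, 8, 1]
  [10, 0, 5, 11]
  [5, 12, 0, 6]
  [12, 19, 7, 0]

This is the Floyd-Warshall all-pairs shortest-path computation. For each intermediate vertex k = 0, 1, …, 3, update dist[i][j] ← min(dist[i][j], dist[i][k] + dist[k][j]). The final matrix gives, for each (i, j), the minimum total weight of any directed path from i to j (possibly empty when i = j).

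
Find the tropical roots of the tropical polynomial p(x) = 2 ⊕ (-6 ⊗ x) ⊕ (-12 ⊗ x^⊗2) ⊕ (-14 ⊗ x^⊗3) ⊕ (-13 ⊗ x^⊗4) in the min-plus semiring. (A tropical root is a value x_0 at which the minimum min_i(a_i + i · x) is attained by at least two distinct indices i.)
Roots: {-1, 2, 6, 8}

Each tropical root is a break point of the lower envelope of the lines y = a_i + i · x (there are 5 lines, with slopes 0, 1, ..., 4). Only the lines that attain the minimum somewhere contribute to roots; other lines are dominated. Here the surviving (envelope) indices are i = 4, i = 3, i = 2, i = 1, i = 0.
Intersections between consecutive envelope lines give the roots: for adjacent envelope indices i < j the intersection is x = (a_i − a_j) / (j − i). Reading off the sorted break points: {-1, 2, 6, 8}.
Verification: at each break x_0, at least two indices attain the minimum of min_i(a_i + i · x_0).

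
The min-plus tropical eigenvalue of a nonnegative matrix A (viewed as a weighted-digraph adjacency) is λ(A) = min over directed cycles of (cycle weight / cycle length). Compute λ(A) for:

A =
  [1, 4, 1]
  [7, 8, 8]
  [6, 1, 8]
λ(A) = 1

Enumerate directed cycles and compute their means (weight / length). Sample:
  cycle 0 → 0: weight = 1, length = 1, mean = 1/1 ≈ 1.000
  cycle 1 → 1: weight = 8, length = 1, mean = 8/1 ≈ 8.000
  cycle 2 → 2: weight = 8, length = 1, mean = 8/1 ≈ 8.000
  cycle 0 → 1 → 0: weight = 11, length = 2, mean = 11/2 ≈ 5.500
  cycle 0 → 2 → 0: weight = 7, length = 2, mean = 7/2 ≈ 3.500
  cycle 1 → 0 → 1: weight = 11, length = 2, mean = 11/2 ≈ 5.500
Minimum mean = 1.000, attained e.g. along the cycle 0 → 0 with weight 1 and length 1. So λ(A) = 1/1 = 1.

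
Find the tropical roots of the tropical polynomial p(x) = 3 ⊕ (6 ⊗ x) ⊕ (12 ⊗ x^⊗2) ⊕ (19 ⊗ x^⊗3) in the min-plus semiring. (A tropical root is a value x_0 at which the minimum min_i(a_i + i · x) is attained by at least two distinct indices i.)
Roots: {-7, -6, -3}

Each tropical root is a break point of the lower envelope of the lines y = a_i + i · x (there are 4 lines, with slopes 0, 1, ..., 3). Only the lines that attain the minimum somewhere contribute to roots; other lines are dominated. Here the surviving (envelope) indices are i = 3, i = 2, i = 1, i = 0.
Intersections between consecutive envelope lines give the roots: for adjacent envelope indices i < j the intersection is x = (a_i − a_j) / (j − i). Reading off the sorted break points: {-7, -6, -3}.
Verification: at each break x_0, at least two indices attain the minimum of min_i(a_i + i · x_0).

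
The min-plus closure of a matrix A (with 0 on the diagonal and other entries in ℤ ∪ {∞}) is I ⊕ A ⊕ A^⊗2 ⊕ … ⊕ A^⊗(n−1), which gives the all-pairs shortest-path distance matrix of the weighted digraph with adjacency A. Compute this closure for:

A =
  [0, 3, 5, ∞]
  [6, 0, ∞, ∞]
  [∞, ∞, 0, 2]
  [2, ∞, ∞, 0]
Closure =
  [0, 3, 5, 7]
  [6, 0, 11, 13]
  [4, 7, 0, 2]
  [2, 5, 7, 0]

This is the Floyd-Warshall all-pairs shortest-path computation. For each intermediate vertex k = 0, 1, …, 3, update dist[i][j] ← min(dist[i][j], dist[i][k] + dist[k][j]). The final matrix gives, for each (i, j), the minimum total weight of any directed path from i to j (possibly empty when i = j).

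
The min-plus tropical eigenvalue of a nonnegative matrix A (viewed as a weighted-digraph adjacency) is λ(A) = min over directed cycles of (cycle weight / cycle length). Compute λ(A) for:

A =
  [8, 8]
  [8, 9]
λ(A) = 8

Enumerate directed cycles and compute their means (weight / length). Sample:
  cycle 0 → 0: weight = 8, length = 1, mean = 8/1 ≈ 8.000
  cycle 1 → 1: weight = 9, length = 1, mean = 9/1 ≈ 9.000
  cycle 0 → 1 → 0: weight = 16, length = 2, mean = 16/2 ≈ 8.000
  cycle 1 → 0 → 1: weight = 16, length = 2, mean = 16/2 ≈ 8.000
Minimum mean = 8.000, attained e.g. along the cycle 0 → 0 with weight 8 and length 1. So λ(A) = 8/1 = 8.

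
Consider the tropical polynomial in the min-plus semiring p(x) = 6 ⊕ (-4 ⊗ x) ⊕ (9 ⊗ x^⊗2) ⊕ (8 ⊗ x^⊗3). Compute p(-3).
p(-3) = -7

A tropical monomial a ⊗ x^⊗i evaluates to a + i · x. Evaluating each term at x = -3:
  Term 0 contributes 6 + 0 · -3 = 6
  Term 1 contributes -4 + 1 · -3 = -7
  Term 2 contributes 9 + 2 · -3 = 3
  Term 3 contributes 8 + 3 · -3 = -1
p(-3) = ⊕ of these = min[6, -7, 3, -1] = -7.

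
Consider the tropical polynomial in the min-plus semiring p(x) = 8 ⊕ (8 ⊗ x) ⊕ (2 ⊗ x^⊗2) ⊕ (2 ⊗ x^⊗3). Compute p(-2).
p(-2) = -4

A tropical monomial a ⊗ x^⊗i evaluates to a + i · x. Evaluating each term at x = -2:
  Term 0 contributes 8 + 0 · -2 = 8
  Term 1 contributes 8 + 1 · -2 = 6
  Term 2 contributes 2 + 2 · -2 = -2
  Term 3 contributes 2 + 3 · -2 = -4
p(-2) = ⊕ of these = min[8, 6, -2, -4] = -4.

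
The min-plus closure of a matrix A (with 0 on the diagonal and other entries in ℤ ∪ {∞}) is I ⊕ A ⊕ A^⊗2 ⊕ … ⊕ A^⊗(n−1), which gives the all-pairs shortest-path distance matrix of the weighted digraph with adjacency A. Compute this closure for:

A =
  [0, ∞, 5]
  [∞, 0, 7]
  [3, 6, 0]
Closure =
  [0, 11, 5]
  [10, 0, 7]
  [3, 6, 0]

This is the Floyd-Warshall all-pairs shortest-path computation. For each intermediate vertex k = 0, 1, …, 2, update dist[i][j] ← min(dist[i][j], dist[i][k] + dist[k][j]). The final matrix gives, for each (i, j), the minimum total weight of any directed path from i to j (possibly empty when i = j).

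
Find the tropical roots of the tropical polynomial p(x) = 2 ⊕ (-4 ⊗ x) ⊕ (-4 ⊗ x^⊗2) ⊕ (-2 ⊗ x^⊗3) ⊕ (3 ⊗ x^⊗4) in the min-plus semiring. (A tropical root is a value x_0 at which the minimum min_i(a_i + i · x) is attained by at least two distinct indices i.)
Roots: {-5, -2, 0, 6}

Each tropical root is a break point of the lower envelope of the lines y = a_i + i · x (there are 5 lines, with slopes 0, 1, ..., 4). Only the lines that attain the minimum somewhere contribute to roots; other lines are dominated. Here the surviving (envelope) indices are i = 4, i = 3, i = 2, i = 1, i = 0.
Intersections between consecutive envelope lines give the roots: for adjacent envelope indices i < j the intersection is x = (a_i − a_j) / (j − i). Reading off the sorted break points: {-5, -2, 0, 6}.
Verification: at each break x_0, at least two indices attain the minimum of min_i(a_i + i · x_0).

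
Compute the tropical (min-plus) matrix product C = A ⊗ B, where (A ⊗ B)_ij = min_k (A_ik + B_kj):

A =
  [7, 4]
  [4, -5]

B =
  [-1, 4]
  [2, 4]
A ⊗ B =
  [6, 8]
  [-3, -1]

Apply the min-plus product entry-by-entry:
  C[0][0] = min over k of (A[0][0] + B[0][0] = 7 + -1 = 6, A[0][1] + B[1][0] = 4 + 2 = 6) = 6 (attained at k = 0)
  C[0][1] = min over k of (A[0][0] + B[0][1] = 7 + 4 = 11, A[0][1] + B[1][1] = 4 + 4 = 8) = 8 (attained at k = 1)
  C[1][0] = min over k of (A[1][0] + B[0][0] = 4 + -1 = 3, A[1][1] + B[1][0] = -5 + 2 = -3) = -3 (attained at k = 1)
  C[1][1] = min over k of (A[1][0] + B[0][1] = 4 + 4 = 8, A[1][1] + B[1][1] = -5 + 4 = -1) = -1 (attained at k = 1)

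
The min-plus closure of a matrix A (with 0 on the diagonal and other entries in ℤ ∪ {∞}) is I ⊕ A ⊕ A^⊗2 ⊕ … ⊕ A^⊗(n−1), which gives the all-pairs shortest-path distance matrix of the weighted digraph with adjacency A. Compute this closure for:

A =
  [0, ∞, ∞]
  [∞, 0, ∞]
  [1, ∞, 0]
Closure =
  [0, ∞, ∞]
  [∞, 0, ∞]
  [1, ∞, 0]

This is the Floyd-Warshall all-pairs shortest-path computation. For each intermediate vertex k = 0, 1, …, 2, update dist[i][j] ← min(dist[i][j], dist[i][k] + dist[k][j]). The final matrix gives, for each (i, j), the minimum total weight of any directed path from i to j (possibly empty when i = j).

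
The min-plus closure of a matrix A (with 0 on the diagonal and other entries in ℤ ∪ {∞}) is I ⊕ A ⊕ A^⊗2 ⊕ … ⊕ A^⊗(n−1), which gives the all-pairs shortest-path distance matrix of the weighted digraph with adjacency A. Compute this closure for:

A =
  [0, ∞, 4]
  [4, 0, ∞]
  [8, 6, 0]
Closure =
  [0, 10, 4]
  [4, 0, 8]
  [8, 6, 0]

This is the Floyd-Warshall all-pairs shortest-path computation. For each intermediate vertex k = 0, 1, …, 2, update dist[i][j] ← min(dist[i][j], dist[i][k] + dist[k][j]). The final matrix gives, for each (i, j), the minimum total weight of any directed path from i to j (possibly empty when i = j).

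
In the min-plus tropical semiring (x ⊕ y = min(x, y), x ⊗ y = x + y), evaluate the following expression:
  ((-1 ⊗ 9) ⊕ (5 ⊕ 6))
((-1 ⊗ 9) ⊕ (5 ⊕ 6)) = 5

Expand innermost to outermost. Recall ⊕ takes the minimum of its arguments and ⊗ takes their sum. Working out the expression ((-1 ⊗ 9) ⊕ (5 ⊕ 6)) gives 5.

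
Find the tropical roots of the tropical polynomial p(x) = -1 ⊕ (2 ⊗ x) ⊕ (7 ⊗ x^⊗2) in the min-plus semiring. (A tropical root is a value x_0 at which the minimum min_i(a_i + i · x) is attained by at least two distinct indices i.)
Roots: {-5, -3}

Each tropical root is a break point of the lower envelope of the lines y = a_i + i · x (there are 3 lines, with slopes 0, 1, ..., 2). Only the lines that attain the minimum somewhere contribute to roots; other lines are dominated. Here the surviving (envelope) indices are i = 2, i = 1, i = 0.
Intersections between consecutive envelope lines give the roots: for adjacent envelope indices i < j the intersection is x = (a_i − a_j) / (j − i). Reading off the sorted break points: {-5, -3}.
Verification: at each break x_0, at least two indices attain the minimum of min_i(a_i + i · x_0).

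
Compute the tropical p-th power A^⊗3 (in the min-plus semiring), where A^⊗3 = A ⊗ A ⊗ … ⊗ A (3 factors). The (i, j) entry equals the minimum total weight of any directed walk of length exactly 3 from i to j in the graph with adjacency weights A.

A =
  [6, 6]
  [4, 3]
A^⊗3 =
  [13, 12]
  [10, 9]

Each entry (A^⊗3)_ij equals the minimum over all length-3 walks i = v_0 → v_1 → … → v_3 = j of Σ_t A[v_t][v_{t+1}]. For example, for (i, j) = (0, 1) we minimise over 4 possible intermediate vertex sequences; the minimum is 12, attained along the walk 0 → 1 → 1 → 1.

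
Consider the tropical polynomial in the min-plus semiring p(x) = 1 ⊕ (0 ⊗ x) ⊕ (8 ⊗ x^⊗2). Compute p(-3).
p(-3) = -3

A tropical monomial a ⊗ x^⊗i evaluates to a + i · x. Evaluating each term at x = -3:
  Term 0 contributes 1 + 0 · -3 = 1
  Term 1 contributes 0 + 1 · -3 = -3
  Term 2 contributes 8 + 2 · -3 = 2
p(-3) = ⊕ of these = min[1, -3, 2] = -3.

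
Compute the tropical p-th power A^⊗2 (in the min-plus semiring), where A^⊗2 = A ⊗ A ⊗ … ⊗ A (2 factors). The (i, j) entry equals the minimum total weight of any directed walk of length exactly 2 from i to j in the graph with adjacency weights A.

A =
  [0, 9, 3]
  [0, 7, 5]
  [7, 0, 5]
A^⊗2 =
  [0, 3, 3]
  [0, 5, 3]
  [0, 5, 5]

Each entry (A^⊗2)_ij equals the minimum over all length-2 walks i = v_0 → v_1 → … → v_2 = j of Σ_t A[v_t][v_{t+1}]. For example, for (i, j) = (0, 2) we minimise over 3 possible intermediate vertex sequences; the minimum is 3, attained along the walk 0 → 0 → 2.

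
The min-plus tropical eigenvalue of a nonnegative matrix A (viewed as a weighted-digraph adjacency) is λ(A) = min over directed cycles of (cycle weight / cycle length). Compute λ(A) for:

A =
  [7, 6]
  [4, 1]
λ(A) = 1

Enumerate directed cycles and compute their means (weight / length). Sample:
  cycle 0 → 0: weight = 7, length = 1, mean = 7/1 ≈ 7.000
  cycle 1 → 1: weight = 1, length = 1, mean = 1/1 ≈ 1.000
  cycle 0 → 1 → 0: weight = 10, length = 2, mean = 10/2 ≈ 5.000
  cycle 1 → 0 → 1: weight = 10, length = 2, mean = 10/2 ≈ 5.000
Minimum mean = 1.000, attained e.g. along the cycle 1 → 1 with weight 1 and length 1. So λ(A) = 1/1 = 1.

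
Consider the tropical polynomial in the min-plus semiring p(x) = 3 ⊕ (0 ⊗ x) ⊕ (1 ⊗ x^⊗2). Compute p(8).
p(8) = 3

A tropical monomial a ⊗ x^⊗i evaluates to a + i · x. Evaluating each term at x = 8:
  Term 0 contributes 3 + 0 · 8 = 3
  Term 1 contributes 0 + 1 · 8 = 8
  Term 2 contributes 1 + 2 · 8 = 17
p(8) = ⊕ of these = min[3, 8, 17] = 3.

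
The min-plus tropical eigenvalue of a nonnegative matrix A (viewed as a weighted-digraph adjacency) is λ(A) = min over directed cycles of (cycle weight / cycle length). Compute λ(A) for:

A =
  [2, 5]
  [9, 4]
λ(A) = 2

Enumerate directed cycles and compute their means (weight / length). Sample:
  cycle 0 → 0: weight = 2, length = 1, mean = 2/1 ≈ 2.000
  cycle 1 → 1: weight = 4, length = 1, mean = 4/1 ≈ 4.000
  cycle 0 → 1 → 0: weight = 14, length = 2, mean = 14/2 ≈ 7.000
  cycle 1 → 0 → 1: weight = 14, length = 2, mean = 14/2 ≈ 7.000
Minimum mean = 2.000, attained e.g. along the cycle 0 → 0 with weight 2 and length 1. So λ(A) = 2/1 = 2.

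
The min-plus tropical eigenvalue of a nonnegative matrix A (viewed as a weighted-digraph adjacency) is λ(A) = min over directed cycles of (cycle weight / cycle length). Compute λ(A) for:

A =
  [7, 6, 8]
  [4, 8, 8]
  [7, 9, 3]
λ(A) = 3

Enumerate directed cycles and compute their means (weight / length). Sample:
  cycle 0 → 0: weight = 7, length = 1, mean = 7/1 ≈ 7.000
  cycle 1 → 1: weight = 8, length = 1, mean = 8/1 ≈ 8.000
  cycle 2 → 2: weight = 3, length = 1, mean = 3/1 ≈ 3.000
  cycle 0 → 1 → 0: weight = 10, length = 2, mean = 10/2 ≈ 5.000
  cycle 0 → 2 → 0: weight = 15, length = 2, mean = 15/2 ≈ 7.500
  cycle 1 → 0 → 1: weight = 10, length = 2, mean = 10/2 ≈ 5.000
Minimum mean = 3.000, attained e.g. along the cycle 2 → 2 with weight 3 and length 1. So λ(A) = 3/1 = 3.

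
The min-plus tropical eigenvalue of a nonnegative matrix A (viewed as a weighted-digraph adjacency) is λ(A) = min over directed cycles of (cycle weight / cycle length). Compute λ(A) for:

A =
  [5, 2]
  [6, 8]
λ(A) = 4

Enumerate directed cycles and compute their means (weight / length). Sample:
  cycle 0 → 0: weight = 5, length = 1, mean = 5/1 ≈ 5.000
  cycle 1 → 1: weight = 8, length = 1, mean = 8/1 ≈ 8.000
  cycle 0 → 1 → 0: weight = 8, length = 2, mean = 8/2 ≈ 4.000
  cycle 1 → 0 → 1: weight = 8, length = 2, mean = 8/2 ≈ 4.000
Minimum mean = 4.000, attained e.g. along the cycle 0 → 1 → 0 with weight 8 and length 2. So λ(A) = 8/2 = 4.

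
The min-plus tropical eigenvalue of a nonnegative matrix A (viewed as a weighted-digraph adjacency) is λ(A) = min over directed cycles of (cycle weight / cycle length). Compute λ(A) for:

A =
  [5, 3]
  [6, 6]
λ(A) = 9/2

Enumerate directed cycles and compute their means (weight / length). Sample:
  cycle 0 → 0: weight = 5, length = 1, mean = 5/1 ≈ 5.000
  cycle 1 → 1: weight = 6, length = 1, mean = 6/1 ≈ 6.000
  cycle 0 → 1 → 0: weight = 9, length = 2, mean = 9/2 ≈ 4.500
  cycle 1 → 0 → 1: weight = 9, length = 2, mean = 9/2 ≈ 4.500
Minimum mean = 4.500, attained e.g. along the cycle 0 → 1 → 0 with weight 9 and length 2. So λ(A) = 9/2 = 9/2.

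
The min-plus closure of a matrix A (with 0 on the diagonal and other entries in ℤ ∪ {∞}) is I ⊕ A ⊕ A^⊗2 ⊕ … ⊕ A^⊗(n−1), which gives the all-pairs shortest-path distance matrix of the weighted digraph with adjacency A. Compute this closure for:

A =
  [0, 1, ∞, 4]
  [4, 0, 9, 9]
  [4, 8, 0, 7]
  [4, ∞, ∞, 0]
Closure =
  [0, 1, 10, 4]
  [4, 0, 9, 8]
  [4, 5, 0, 7]
  [4, 5, 14, 0]

This is the Floyd-Warshall all-pairs shortest-path computation. For each intermediate vertex k = 0, 1, …, 3, update dist[i][j] ← min(dist[i][j], dist[i][k] + dist[k][j]). The final matrix gives, for each (i, j), the minimum total weight of any directed path from i to j (possibly empty when i = j).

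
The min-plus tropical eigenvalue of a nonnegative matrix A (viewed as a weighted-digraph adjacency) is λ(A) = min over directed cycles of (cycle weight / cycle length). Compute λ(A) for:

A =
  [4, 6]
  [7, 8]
λ(A) = 4

Enumerate directed cycles and compute their means (weight / length). Sample:
  cycle 0 → 0: weight = 4, length = 1, mean = 4/1 ≈ 4.000
  cycle 1 → 1: weight = 8, length = 1, mean = 8/1 ≈ 8.000
  cycle 0 → 1 → 0: weight = 13, length = 2, mean = 13/2 ≈ 6.500
  cycle 1 → 0 → 1: weight = 13, length = 2, mean = 13/2 ≈ 6.500
Minimum mean = 4.000, attained e.g. along the cycle 0 → 0 with weight 4 and length 1. So λ(A) = 4/1 = 4.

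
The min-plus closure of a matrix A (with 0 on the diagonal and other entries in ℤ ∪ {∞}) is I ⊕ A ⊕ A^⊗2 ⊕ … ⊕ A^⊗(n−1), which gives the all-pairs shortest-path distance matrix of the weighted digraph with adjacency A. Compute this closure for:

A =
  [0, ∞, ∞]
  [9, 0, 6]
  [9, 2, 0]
Closure =
  [0, ∞, ∞]
  [9, 0, 6]
  [9, 2, 0]

This is the Floyd-Warshall all-pairs shortest-path computation. For each intermediate vertex k = 0, 1, …, 2, update dist[i][j] ← min(dist[i][j], dist[i][k] + dist[k][j]). The final matrix gives, for each (i, j), the minimum total weight of any directed path from i to j (possibly empty when i = j).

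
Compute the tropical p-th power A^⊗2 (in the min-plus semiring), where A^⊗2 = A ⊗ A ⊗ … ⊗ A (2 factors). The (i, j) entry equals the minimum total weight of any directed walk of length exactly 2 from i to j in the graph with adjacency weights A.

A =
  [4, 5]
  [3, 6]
A^⊗2 =
  [8, 9]
  [7, 8]

Each entry (A^⊗2)_ij equals the minimum over all length-2 walks i = v_0 → v_1 → … → v_2 = j of Σ_t A[v_t][v_{t+1}]. For example, for (i, j) = (0, 1) we minimise over 2 possible intermediate vertex sequences; the minimum is 9, attained along the walk 0 → 0 → 1.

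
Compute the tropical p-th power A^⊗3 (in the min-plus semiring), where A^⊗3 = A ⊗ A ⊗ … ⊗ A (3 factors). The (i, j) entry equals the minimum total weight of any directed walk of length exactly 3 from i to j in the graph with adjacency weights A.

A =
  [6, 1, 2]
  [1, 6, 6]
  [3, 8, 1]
A^⊗3 =
  [6, 3, 4]
  [3, 8, 4]
  [5, 5, 3]

Each entry (A^⊗3)_ij equals the minimum over all length-3 walks i = v_0 → v_1 → … → v_3 = j of Σ_t A[v_t][v_{t+1}]. For example, for (i, j) = (0, 2) we minimise over 9 possible intermediate vertex sequences; the minimum is 4, attained along the walk 0 → 1 → 0 → 2.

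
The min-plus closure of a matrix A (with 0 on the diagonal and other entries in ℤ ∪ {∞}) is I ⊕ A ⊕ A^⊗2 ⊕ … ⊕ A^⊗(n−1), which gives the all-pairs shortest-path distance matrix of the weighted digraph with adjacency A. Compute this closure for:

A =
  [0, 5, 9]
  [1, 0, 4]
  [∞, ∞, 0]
Closure =
  [0, 5, 9]
  [1, 0, 4]
  [∞, ∞, 0]

This is the Floyd-Warshall all-pairs shortest-path computation. For each intermediate vertex k = 0, 1, …, 2, update dist[i][j] ← min(dist[i][j], dist[i][k] + dist[k][j]). The final matrix gives, for each (i, j), the minimum total weight of any directed path from i to j (possibly empty when i = j).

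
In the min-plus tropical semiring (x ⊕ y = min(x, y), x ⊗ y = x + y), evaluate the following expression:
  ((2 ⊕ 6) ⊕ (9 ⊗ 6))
((2 ⊕ 6) ⊕ (9 ⊗ 6)) = 2

Expand innermost to outermost. Recall ⊕ takes the minimum of its arguments and ⊗ takes their sum. Working out the expression ((2 ⊕ 6) ⊕ (9 ⊗ 6)) gives 2.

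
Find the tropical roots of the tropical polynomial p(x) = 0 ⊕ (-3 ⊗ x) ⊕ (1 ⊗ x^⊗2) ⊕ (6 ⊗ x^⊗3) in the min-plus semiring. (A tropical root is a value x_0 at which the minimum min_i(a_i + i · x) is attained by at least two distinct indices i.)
Roots: {-5, -4, 3}

Each tropical root is a break point of the lower envelope of the lines y = a_i + i · x (there are 4 lines, with slopes 0, 1, ..., 3). Only the lines that attain the minimum somewhere contribute to roots; other lines are dominated. Here the surviving (envelope) indices are i = 3, i = 2, i = 1, i = 0.
Intersections between consecutive envelope lines give the roots: for adjacent envelope indices i < j the intersection is x = (a_i − a_j) / (j − i). Reading off the sorted break points: {-5, -4, 3}.
Verification: at each break x_0, at least two indices attain the minimum of min_i(a_i + i · x_0).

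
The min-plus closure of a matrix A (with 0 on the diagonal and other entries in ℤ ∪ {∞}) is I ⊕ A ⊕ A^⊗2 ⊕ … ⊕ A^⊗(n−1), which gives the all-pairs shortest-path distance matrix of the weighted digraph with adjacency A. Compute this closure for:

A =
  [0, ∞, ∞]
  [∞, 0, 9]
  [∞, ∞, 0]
Closure =
  [0, ∞, ∞]
  [∞, 0, 9]
  [∞, ∞, 0]

This is the Floyd-Warshall all-pairs shortest-path computation. For each intermediate vertex k = 0, 1, …, 2, update dist[i][j] ← min(dist[i][j], dist[i][k] + dist[k][j]). The final matrix gives, for each (i, j), the minimum total weight of any directed path from i to j (possibly empty when i = j).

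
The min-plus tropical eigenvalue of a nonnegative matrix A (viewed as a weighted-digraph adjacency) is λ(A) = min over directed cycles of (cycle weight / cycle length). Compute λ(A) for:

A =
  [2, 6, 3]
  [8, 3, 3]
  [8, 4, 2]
λ(A) = 2

Enumerate directed cycles and compute their means (weight / length). Sample:
  cycle 0 → 0: weight = 2, length = 1, mean = 2/1 ≈ 2.000
  cycle 1 → 1: weight = 3, length = 1, mean = 3/1 ≈ 3.000
  cycle 2 → 2: weight = 2, length = 1, mean = 2/1 ≈ 2.000
  cycle 0 → 1 → 0: weight = 14, length = 2, mean = 14/2 ≈ 7.000
  cycle 0 → 2 → 0: weight = 11, length = 2, mean = 11/2 ≈ 5.500
  cycle 1 → 0 → 1: weight = 14, length = 2, mean = 14/2 ≈ 7.000
Minimum mean = 2.000, attained e.g. along the cycle 0 → 0 with weight 2 and length 1. So λ(A) = 2/1 = 2.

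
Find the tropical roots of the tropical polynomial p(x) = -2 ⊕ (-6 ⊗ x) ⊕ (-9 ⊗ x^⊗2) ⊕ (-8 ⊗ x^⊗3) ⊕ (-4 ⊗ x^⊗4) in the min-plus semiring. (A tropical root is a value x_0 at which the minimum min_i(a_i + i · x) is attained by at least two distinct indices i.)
Roots: {-4, -1, 3, 4}

Each tropical root is a break point of the lower envelope of the lines y = a_i + i · x (there are 5 lines, with slopes 0, 1, ..., 4). Only the lines that attain the minimum somewhere contribute to roots; other lines are dominated. Here the surviving (envelope) indices are i = 4, i = 3, i = 2, i = 1, i = 0.
Intersections between consecutive envelope lines give the roots: for adjacent envelope indices i < j the intersection is x = (a_i − a_j) / (j − i). Reading off the sorted break points: {-4, -1, 3, 4}.
Verification: at each break x_0, at least two indices attain the minimum of min_i(a_i + i · x_0).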